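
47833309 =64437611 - 16604302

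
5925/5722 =1 + 203/5722 = 1.04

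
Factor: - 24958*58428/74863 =-1458246024/74863 = - 2^3*3^3*43^ ( - 1 )* 541^1*1741^( - 1)*12479^1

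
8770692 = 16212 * 541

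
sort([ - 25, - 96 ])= [-96, - 25 ]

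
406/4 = 101 + 1/2 = 101.50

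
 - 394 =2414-2808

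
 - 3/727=-1 + 724/727 = - 0.00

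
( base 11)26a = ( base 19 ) GE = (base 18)HC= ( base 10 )318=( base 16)13E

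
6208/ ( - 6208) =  -1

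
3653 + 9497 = 13150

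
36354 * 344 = 12505776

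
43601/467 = 93 + 170/467 = 93.36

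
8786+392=9178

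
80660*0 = 0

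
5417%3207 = 2210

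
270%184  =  86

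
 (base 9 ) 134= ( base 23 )4K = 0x70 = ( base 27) 44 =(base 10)112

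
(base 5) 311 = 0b1010001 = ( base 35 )2b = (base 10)81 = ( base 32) 2H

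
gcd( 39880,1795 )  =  5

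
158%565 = 158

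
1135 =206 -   -  929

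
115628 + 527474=643102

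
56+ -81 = -25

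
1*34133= 34133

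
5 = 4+1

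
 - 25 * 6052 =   -  151300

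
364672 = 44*8288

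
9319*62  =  577778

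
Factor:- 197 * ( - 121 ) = 11^2*197^1 = 23837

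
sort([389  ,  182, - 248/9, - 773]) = [-773, - 248/9,182, 389] 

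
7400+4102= 11502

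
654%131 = 130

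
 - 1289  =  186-1475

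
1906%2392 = 1906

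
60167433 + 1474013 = 61641446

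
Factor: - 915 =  - 3^1*5^1*61^1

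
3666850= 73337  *50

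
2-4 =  - 2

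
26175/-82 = -320 + 65/82= - 319.21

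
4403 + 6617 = 11020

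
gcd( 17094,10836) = 42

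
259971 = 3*86657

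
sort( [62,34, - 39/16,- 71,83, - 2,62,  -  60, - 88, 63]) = [ - 88,-71,-60, - 39/16, - 2,34,62,62, 63,83]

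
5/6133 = 5/6133 =0.00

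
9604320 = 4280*2244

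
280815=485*579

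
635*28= 17780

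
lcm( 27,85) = 2295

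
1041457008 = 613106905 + 428350103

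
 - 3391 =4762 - 8153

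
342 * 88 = 30096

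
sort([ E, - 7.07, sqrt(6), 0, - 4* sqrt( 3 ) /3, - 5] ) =[-7.07 , - 5,-4*sqrt( 3) /3,0,sqrt(6), E ]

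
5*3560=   17800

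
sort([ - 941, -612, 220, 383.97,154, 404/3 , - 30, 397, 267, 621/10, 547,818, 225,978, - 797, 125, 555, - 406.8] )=[  -  941, - 797, - 612,-406.8, - 30,621/10, 125,404/3,154, 220,225, 267, 383.97, 397,547, 555,818, 978 ] 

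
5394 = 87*62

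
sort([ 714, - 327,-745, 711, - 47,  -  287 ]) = [ - 745, - 327, - 287,-47, 711, 714 ]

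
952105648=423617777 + 528487871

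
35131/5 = 35131/5 = 7026.20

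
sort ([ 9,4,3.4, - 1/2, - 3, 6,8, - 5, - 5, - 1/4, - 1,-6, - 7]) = [ - 7, - 6, - 5 , - 5, -3,-1,-1/2,-1/4,3.4,4 , 6, 8,  9 ]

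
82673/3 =27557 + 2/3 = 27557.67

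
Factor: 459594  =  2^1*3^4 * 2837^1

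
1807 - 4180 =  - 2373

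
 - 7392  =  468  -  7860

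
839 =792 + 47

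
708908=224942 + 483966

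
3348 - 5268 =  - 1920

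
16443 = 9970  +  6473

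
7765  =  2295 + 5470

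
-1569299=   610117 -2179416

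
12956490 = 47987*270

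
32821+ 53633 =86454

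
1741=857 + 884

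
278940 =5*55788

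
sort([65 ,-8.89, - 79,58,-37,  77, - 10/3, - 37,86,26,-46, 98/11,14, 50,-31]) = [ - 79, - 46,-37, - 37, - 31 , - 8.89, - 10/3, 98/11,14, 26, 50 , 58, 65, 77, 86]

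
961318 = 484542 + 476776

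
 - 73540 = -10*7354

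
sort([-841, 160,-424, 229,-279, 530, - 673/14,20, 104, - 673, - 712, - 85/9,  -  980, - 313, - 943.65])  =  [  -  980 ,-943.65, - 841, - 712,-673, - 424,-313, - 279,-673/14,-85/9,20, 104 , 160,229 , 530] 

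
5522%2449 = 624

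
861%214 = 5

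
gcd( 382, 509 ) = 1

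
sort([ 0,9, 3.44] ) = [0,3.44,9] 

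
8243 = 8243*1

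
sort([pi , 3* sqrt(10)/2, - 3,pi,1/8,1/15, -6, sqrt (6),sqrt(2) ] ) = [ - 6 , - 3,1/15,1/8,  sqrt(2),sqrt ( 6) , pi, pi,3* sqrt (10 ) /2] 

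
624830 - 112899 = 511931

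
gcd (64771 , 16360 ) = 1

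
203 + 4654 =4857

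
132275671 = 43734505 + 88541166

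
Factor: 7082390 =2^1*5^1* 7^1*23^1*53^1*83^1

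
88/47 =88/47 = 1.87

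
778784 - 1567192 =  - 788408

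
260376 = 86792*3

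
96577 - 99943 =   -  3366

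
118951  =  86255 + 32696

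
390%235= 155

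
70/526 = 35/263= 0.13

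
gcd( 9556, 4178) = 2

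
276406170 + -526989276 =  - 250583106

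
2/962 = 1/481 = 0.00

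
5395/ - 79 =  - 69 +56/79 = - 68.29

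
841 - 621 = 220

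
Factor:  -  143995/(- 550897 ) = 155/593 = 5^1 * 31^1*  593^ ( - 1 )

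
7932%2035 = 1827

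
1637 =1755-118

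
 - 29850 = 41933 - 71783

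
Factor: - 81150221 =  - 81150221^1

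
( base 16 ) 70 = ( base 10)112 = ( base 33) 3D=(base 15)77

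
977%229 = 61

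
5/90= 1/18 = 0.06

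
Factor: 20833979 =20833979^1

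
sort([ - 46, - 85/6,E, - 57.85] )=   [ - 57.85, - 46, - 85/6, E ]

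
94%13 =3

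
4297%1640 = 1017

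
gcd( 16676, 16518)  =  2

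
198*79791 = 15798618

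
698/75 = 9  +  23/75 =9.31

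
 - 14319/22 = -651 + 3/22 = - 650.86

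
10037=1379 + 8658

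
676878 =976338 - 299460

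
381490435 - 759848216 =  - 378357781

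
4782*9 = 43038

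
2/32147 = 2/32147 = 0.00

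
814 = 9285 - 8471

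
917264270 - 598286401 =318977869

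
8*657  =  5256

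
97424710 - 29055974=68368736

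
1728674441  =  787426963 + 941247478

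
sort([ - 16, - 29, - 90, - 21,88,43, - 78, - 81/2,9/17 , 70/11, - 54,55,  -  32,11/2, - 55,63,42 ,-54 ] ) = [  -  90, - 78, - 55, - 54, - 54, - 81/2, - 32, -29 , - 21, - 16,9/17,11/2 , 70/11,42,  43,55,63,  88]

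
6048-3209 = 2839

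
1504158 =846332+657826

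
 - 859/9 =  - 859/9 = - 95.44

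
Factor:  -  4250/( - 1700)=2^(-1 )*5^1 =5/2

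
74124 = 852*87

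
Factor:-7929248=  - 2^5*37^2 * 181^1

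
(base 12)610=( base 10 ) 876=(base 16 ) 36C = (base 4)31230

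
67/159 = 67/159  =  0.42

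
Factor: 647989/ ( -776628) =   -  811/972 = - 2^( - 2 )*3^ ( - 5 )*811^1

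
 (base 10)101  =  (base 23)49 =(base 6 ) 245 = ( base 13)7A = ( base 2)1100101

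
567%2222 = 567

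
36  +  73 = 109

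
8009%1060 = 589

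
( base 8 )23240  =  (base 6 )113440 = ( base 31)a8u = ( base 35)82I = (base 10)9888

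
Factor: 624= 2^4*3^1*13^1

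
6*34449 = 206694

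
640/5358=320/2679 = 0.12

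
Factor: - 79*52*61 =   -  2^2*13^1*61^1*79^1 = - 250588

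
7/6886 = 7/6886 = 0.00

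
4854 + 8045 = 12899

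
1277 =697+580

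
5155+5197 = 10352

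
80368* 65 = 5223920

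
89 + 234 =323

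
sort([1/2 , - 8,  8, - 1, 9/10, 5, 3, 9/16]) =[-8,- 1, 1/2 , 9/16 , 9/10, 3, 5,  8]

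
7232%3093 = 1046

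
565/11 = 51 + 4/11 = 51.36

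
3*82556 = 247668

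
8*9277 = 74216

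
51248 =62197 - 10949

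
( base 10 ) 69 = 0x45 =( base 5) 234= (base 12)59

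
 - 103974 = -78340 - 25634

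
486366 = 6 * 81061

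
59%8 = 3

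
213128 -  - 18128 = 231256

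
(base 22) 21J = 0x3f1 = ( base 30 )13j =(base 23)1KK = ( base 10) 1009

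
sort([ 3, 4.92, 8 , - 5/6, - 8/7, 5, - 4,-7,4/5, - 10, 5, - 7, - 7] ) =[ - 10,-7, - 7, - 7, - 4,  -  8/7, -5/6, 4/5 , 3  ,  4.92, 5, 5,8]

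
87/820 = 87/820 =0.11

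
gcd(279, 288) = 9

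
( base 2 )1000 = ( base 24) 8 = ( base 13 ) 8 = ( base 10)8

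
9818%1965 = 1958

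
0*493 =0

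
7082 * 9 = 63738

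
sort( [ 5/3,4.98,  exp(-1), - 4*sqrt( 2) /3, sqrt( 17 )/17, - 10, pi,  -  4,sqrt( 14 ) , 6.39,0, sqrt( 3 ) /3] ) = [-10,-4,  -  4 * sqrt ( 2) /3, 0, sqrt(17)/17, exp( - 1), sqrt( 3) /3,5/3, pi,sqrt( 14 ),4.98,6.39] 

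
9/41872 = 9/41872= 0.00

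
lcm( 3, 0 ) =0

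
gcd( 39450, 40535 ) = 5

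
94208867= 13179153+81029714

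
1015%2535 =1015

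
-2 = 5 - 7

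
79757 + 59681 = 139438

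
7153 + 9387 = 16540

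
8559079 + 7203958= 15763037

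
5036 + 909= 5945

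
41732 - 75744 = - 34012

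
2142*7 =14994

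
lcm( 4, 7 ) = 28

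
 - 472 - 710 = -1182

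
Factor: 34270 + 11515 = 5^1*9157^1 = 45785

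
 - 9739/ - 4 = 2434 + 3/4 = 2434.75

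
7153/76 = 94  +  9/76 = 94.12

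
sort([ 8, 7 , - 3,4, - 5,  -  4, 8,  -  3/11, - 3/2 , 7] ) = [ - 5, - 4,  -  3,- 3/2, - 3/11,4, 7,7,8, 8 ]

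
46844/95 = 46844/95 = 493.09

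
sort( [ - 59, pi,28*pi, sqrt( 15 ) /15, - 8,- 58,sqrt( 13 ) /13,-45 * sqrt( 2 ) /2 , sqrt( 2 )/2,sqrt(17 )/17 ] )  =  [ - 59,-58, -45*sqrt( 2)/2, - 8,sqrt( 17 )/17,  sqrt(15 ) /15,sqrt(13)/13,sqrt( 2 ) /2, pi,28*pi ] 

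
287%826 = 287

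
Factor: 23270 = 2^1*5^1*13^1*179^1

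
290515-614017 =-323502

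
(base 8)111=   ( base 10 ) 73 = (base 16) 49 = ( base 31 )2B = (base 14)53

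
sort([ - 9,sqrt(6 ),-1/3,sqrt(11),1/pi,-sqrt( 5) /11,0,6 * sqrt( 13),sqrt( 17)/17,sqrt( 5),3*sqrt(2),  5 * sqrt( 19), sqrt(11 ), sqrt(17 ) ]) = [  -  9 ,-1/3,  -  sqrt(5)/11,0,sqrt( 17 ) /17,1/pi,sqrt(5 ),sqrt ( 6),sqrt( 11), sqrt(11),sqrt( 17 ),  3*sqrt (2),6*sqrt(13),5 * sqrt ( 19)]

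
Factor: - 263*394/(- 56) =2^( - 2)*7^ (-1 )*197^1 * 263^1 = 51811/28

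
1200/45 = 26 + 2/3 = 26.67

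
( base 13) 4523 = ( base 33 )8SQ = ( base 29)be5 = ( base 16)25BE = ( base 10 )9662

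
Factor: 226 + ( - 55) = 3^2 *19^1 =171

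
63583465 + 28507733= 92091198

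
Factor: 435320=2^3*5^1 * 10883^1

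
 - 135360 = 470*( - 288)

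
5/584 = 5/584 = 0.01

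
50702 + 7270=57972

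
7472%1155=542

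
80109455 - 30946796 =49162659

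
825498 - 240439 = 585059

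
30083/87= 345 + 68/87 = 345.78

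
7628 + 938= 8566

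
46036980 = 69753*660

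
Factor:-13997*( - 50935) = 5^1*61^1*167^1*13997^1 =712937195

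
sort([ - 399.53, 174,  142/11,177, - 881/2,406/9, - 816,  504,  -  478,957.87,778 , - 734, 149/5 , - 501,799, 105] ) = [ - 816, - 734, - 501, - 478, - 881/2,  -  399.53,142/11,149/5,406/9,105, 174,177,504,778,799 , 957.87 ] 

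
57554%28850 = 28704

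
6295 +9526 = 15821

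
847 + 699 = 1546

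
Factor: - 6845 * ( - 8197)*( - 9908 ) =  - 2^2*5^1 * 7^1*37^2*1171^1*2477^1 = - 555922671220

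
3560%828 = 248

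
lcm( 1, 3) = 3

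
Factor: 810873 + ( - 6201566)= - 7^1 * 11^1* 70009^1= - 5390693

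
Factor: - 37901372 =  - 2^2*127^1*74609^1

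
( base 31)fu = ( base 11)410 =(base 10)495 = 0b111101111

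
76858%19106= 434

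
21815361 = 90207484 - 68392123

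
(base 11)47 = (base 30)1L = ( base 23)25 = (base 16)33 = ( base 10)51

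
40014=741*54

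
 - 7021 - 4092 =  - 11113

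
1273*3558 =4529334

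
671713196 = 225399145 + 446314051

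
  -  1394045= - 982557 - 411488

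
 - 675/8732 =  - 1+ 8057/8732 = -0.08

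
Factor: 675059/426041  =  503^( - 1 )*797^1 = 797/503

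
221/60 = 3 + 41/60 = 3.68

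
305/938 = 305/938 = 0.33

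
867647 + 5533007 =6400654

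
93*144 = 13392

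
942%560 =382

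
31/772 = 31/772 = 0.04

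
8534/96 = 4267/48= 88.90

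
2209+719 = 2928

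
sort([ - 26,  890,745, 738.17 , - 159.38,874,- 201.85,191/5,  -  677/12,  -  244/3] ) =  [ - 201.85,  -  159.38, - 244/3,-677/12, - 26,191/5, 738.17, 745, 874, 890]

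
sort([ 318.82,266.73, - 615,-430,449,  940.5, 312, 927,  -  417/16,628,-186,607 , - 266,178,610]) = [-615, - 430, - 266, - 186, - 417/16,178,266.73,312,318.82 , 449 , 607,  610,628,927,940.5]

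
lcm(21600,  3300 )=237600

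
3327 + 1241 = 4568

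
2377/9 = 2377/9 = 264.11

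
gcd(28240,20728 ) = 8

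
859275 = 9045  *95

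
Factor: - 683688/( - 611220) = 2^1*5^( - 1)*167^( - 1 )*467^1 = 934/835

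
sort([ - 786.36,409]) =[- 786.36,409 ] 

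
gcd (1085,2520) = 35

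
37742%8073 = 5450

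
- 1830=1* ( - 1830)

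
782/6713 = 782/6713 = 0.12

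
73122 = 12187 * 6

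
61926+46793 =108719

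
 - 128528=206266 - 334794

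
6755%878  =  609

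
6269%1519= 193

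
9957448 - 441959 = 9515489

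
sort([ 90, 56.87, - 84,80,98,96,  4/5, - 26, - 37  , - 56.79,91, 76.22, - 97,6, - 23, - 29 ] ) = [ - 97, - 84,-56.79, - 37, - 29, - 26, - 23, 4/5,6,  56.87,76.22, 80,90,91,  96, 98 ]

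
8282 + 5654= 13936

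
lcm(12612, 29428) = 88284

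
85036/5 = 85036/5=17007.20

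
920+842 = 1762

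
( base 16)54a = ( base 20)37E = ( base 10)1354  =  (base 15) 604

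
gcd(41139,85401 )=9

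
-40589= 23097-63686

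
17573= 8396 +9177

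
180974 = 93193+87781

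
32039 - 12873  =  19166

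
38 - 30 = 8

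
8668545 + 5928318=14596863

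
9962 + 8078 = 18040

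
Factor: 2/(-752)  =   - 1/376= - 2^ ( - 3)*47^( - 1)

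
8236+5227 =13463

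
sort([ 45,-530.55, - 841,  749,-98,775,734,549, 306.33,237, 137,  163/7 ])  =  [ - 841, - 530.55 ,-98,  163/7,  45,137, 237,306.33 , 549 , 734,749,775 ] 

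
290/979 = 290/979  =  0.30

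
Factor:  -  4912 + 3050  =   -2^1*7^2 *19^1 = - 1862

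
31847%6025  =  1722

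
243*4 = 972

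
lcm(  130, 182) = 910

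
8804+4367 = 13171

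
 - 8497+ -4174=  - 12671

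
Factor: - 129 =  - 3^1*43^1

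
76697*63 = 4831911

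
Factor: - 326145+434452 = 108307  =  17^1*23^1*277^1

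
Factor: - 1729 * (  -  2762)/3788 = 2^( - 1)*7^1*13^1*19^1*947^(  -  1) * 1381^1 =2387749/1894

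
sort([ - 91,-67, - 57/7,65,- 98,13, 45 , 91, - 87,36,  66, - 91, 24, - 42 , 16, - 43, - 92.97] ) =[ - 98, - 92.97, - 91 , - 91, - 87, - 67, - 43,  -  42, - 57/7,  13,16, 24, 36 , 45, 65 , 66, 91]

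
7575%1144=711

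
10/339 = 10/339=0.03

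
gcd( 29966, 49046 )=2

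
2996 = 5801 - 2805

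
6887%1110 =227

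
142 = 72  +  70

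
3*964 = 2892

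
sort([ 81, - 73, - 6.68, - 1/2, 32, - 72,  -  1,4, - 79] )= [ - 79, - 73, - 72, - 6.68,-1, - 1/2,4, 32, 81] 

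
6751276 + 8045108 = 14796384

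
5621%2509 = 603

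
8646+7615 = 16261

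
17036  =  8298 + 8738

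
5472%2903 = 2569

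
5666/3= 1888+2/3 = 1888.67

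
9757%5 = 2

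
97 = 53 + 44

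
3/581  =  3/581=0.01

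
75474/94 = 802+ 43/47 =802.91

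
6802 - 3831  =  2971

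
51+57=108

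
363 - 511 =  - 148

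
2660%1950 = 710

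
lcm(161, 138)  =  966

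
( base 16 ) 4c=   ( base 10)76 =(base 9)84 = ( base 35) 26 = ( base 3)2211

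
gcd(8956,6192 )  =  4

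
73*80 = 5840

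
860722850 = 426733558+433989292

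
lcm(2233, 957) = 6699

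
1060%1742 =1060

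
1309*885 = 1158465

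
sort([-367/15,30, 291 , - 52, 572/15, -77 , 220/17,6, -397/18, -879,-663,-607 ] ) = [ - 879, - 663,  -  607, - 77,-52 ,  -  367/15, - 397/18, 6 , 220/17, 30, 572/15, 291]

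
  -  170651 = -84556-86095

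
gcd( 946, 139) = 1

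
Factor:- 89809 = - 89809^1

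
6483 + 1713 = 8196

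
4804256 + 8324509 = 13128765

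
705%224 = 33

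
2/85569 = 2/85569 =0.00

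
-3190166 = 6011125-9201291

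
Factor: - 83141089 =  - 59^1*1409171^1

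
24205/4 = 24205/4 = 6051.25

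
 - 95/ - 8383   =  95/8383 = 0.01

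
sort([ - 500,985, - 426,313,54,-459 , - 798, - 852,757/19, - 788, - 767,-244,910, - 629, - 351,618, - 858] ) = [ - 858, - 852, - 798, - 788, - 767, - 629 , - 500,-459, - 426, - 351, - 244,757/19,54,313,618,910, 985 ] 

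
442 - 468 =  - 26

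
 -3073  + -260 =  - 3333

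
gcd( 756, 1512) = 756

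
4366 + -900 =3466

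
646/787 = 646/787  =  0.82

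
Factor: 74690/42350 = 5^ (-1 )*11^ ( - 1)*97^1 = 97/55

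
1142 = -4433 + 5575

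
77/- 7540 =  - 1 + 7463/7540 = - 0.01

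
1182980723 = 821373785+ 361606938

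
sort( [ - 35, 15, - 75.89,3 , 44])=[  -  75.89, - 35, 3, 15,44]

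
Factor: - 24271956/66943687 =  - 2^2 * 3^2 * 67^1*347^1 * 2308403^(  -  1 )= - 836964/2308403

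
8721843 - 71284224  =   - 62562381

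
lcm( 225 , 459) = 11475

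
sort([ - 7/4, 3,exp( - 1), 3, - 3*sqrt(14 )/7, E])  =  [- 7/4, - 3 *sqrt(14)/7,exp( - 1 ),E, 3,3]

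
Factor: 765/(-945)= - 17/21= - 3^( - 1)*7^ ( - 1 ) *17^1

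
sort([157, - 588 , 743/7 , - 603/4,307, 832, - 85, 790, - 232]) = [ - 588,-232,- 603/4, - 85, 743/7,157,307, 790, 832] 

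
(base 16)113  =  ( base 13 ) 182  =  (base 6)1135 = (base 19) e9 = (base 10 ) 275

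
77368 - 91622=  - 14254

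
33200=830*40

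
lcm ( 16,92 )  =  368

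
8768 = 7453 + 1315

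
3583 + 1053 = 4636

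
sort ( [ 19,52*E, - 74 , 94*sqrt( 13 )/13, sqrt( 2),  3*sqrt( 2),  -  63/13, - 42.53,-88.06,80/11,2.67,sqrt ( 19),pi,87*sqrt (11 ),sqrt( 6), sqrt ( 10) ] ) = [ - 88.06, - 74 , - 42.53, - 63/13,sqrt( 2),sqrt( 6 ),2.67,pi,sqrt( 10), 3 *sqrt( 2 ),sqrt( 19) , 80/11,19 , 94*sqrt(13)/13, 52*E,87 * sqrt(11) ] 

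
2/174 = 1/87 = 0.01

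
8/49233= 8/49233  =  0.00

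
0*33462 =0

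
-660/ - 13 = 660/13 = 50.77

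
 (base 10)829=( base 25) 184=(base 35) NO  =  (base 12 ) 591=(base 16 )33D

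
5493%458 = 455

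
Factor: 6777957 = 3^1*563^1*4013^1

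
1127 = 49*23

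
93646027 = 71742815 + 21903212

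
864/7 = 864/7 =123.43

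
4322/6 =720 + 1/3= 720.33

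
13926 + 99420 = 113346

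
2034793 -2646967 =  - 612174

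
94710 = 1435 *66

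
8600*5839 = 50215400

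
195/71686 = 195/71686 = 0.00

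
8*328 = 2624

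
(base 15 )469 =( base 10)999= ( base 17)37D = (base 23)1ka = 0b1111100111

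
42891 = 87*493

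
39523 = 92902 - 53379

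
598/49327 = 598/49327=0.01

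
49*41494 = 2033206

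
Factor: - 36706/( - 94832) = 2^ ( - 3)*5927^( - 1 )*18353^1= 18353/47416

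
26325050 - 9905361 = 16419689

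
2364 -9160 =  - 6796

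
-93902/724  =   - 46951/362 = -129.70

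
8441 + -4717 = 3724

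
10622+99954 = 110576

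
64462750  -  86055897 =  - 21593147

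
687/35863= 687/35863 = 0.02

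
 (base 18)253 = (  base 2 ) 1011100101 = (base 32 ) N5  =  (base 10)741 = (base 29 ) PG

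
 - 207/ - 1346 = 207/1346 =0.15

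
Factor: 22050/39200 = 9/16= 2^( - 4) * 3^2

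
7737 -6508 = 1229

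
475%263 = 212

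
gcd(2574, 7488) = 234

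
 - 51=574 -625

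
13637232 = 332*41076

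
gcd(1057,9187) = 1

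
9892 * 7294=72152248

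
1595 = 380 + 1215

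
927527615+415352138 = 1342879753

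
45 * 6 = 270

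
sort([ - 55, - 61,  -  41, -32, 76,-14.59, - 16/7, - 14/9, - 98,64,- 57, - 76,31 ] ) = [- 98 , - 76, - 61 , - 57, - 55, - 41, - 32, - 14.59 , - 16/7 , - 14/9  ,  31,64,76] 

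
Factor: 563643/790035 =3^1 * 5^(-1)*31^( - 1 ) * 1699^(-1)*62627^1 = 187881/263345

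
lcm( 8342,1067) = 91762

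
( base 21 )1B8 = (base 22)18k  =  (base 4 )22220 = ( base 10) 680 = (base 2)1010101000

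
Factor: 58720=2^5* 5^1 *367^1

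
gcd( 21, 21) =21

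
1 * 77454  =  77454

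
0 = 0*8050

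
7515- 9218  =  -1703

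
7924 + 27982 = 35906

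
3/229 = 3/229 = 0.01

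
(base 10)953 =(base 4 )32321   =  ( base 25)1D3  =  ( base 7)2531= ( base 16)3b9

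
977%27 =5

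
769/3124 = 769/3124= 0.25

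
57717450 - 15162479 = 42554971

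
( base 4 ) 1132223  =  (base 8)13653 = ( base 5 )143214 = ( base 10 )6059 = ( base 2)1011110101011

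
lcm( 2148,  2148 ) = 2148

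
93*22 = 2046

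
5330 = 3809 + 1521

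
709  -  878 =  - 169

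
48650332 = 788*61739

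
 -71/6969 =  - 1 + 6898/6969 = - 0.01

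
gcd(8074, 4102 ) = 2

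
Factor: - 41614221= - 3^1*11^1*41^1*30757^1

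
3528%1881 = 1647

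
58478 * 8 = 467824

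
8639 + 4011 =12650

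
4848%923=233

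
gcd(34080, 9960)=120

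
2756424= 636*4334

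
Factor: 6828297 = 3^1*7^2*46451^1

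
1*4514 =4514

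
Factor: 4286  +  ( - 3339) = 947 = 947^1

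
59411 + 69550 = 128961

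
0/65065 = 0 = 0.00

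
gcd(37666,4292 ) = 74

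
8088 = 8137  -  49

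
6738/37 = 6738/37 = 182.11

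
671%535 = 136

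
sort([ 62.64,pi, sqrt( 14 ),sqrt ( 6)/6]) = [ sqrt(6) /6,pi,sqrt( 14 ),62.64 ]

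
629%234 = 161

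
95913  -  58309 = 37604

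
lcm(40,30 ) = 120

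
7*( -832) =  - 5824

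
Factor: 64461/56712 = 2^(  -  3) * 17^( - 1)*139^(-1) * 21487^1 = 21487/18904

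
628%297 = 34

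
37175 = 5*7435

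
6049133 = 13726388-7677255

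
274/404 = 137/202 = 0.68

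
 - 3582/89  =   - 41  +  67/89= - 40.25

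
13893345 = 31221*445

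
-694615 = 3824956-4519571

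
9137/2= 9137/2 = 4568.50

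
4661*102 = 475422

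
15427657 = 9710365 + 5717292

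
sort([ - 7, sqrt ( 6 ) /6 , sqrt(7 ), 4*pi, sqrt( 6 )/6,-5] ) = [  -  7,-5, sqrt(6) /6 , sqrt ( 6)/6,sqrt(7 ), 4*pi]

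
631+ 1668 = 2299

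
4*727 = 2908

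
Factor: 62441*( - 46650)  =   - 2^1*3^1*5^2*17^1*311^1 * 3673^1 = - 2912872650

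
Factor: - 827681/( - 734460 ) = 2^( - 2)  *  3^( - 1)* 5^(  -  1 )*12241^(-1 )*827681^1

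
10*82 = 820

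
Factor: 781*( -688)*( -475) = 2^4*5^2*11^1*19^1*43^1 * 71^1 = 255230800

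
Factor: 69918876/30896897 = 2^2 * 3^5*71933^1*30896897^( - 1)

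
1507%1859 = 1507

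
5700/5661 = 1900/1887= 1.01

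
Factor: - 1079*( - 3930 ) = 2^1*3^1*5^1 * 13^1 * 83^1*131^1 = 4240470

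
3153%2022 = 1131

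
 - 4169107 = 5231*(  -  797 ) 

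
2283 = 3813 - 1530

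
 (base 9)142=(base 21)5e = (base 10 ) 119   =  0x77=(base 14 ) 87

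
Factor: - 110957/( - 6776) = 2^( - 3)*131^1 = 131/8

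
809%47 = 10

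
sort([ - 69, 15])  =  [ - 69, 15 ] 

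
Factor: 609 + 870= 3^1*17^1*29^1=1479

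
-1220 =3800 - 5020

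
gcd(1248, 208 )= 208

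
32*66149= 2116768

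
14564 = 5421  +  9143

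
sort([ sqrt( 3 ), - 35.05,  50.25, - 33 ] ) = [ - 35.05, - 33,sqrt(3), 50.25] 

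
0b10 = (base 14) 2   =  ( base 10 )2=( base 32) 2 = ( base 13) 2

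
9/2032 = 9/2032 = 0.00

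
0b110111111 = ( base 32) DV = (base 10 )447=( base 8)677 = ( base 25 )HM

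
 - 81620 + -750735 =-832355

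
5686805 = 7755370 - 2068565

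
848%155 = 73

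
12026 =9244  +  2782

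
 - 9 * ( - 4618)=41562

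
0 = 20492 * 0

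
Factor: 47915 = 5^1*7^1*37^2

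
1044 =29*36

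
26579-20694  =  5885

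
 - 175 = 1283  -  1458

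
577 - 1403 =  - 826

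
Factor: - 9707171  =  -9707171^1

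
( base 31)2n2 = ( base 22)59J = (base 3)10121200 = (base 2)101001001101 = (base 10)2637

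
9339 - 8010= 1329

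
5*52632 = 263160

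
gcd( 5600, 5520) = 80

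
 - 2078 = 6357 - 8435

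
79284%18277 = 6176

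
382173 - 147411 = 234762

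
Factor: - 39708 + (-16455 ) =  - 56163 = -3^1 * 97^1*193^1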